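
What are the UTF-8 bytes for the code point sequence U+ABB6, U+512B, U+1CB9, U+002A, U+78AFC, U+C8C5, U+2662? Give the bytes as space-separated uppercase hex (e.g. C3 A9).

U+ABB6: 3-byte form → EA AE B6.
U+512B: 3-byte form → E5 84 AB.
U+1CB9: 3-byte form → E1 B2 B9.
U+002A: 1-byte form → 2A.
U+78AFC: 4-byte form → F1 B8 AB BC.
U+C8C5: 3-byte form → EC A3 85.
U+2662: 3-byte form → E2 99 A2.
Concatenated (20 bytes): EA AE B6 E5 84 AB E1 B2 B9 2A F1 B8 AB BC EC A3 85 E2 99 A2.

EA AE B6 E5 84 AB E1 B2 B9 2A F1 B8 AB BC EC A3 85 E2 99 A2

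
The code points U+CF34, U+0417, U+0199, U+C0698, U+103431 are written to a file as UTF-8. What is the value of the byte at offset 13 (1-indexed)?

0x83

1-indexed offset 13 is 0-indexed offset 12.
U+CF34 → 3-byte form EC BC B4 at offsets 0–2.
U+0417 → 2-byte form D0 97 at offsets 3–4.
U+0199 → 2-byte form C6 99 at offsets 5–6.
U+C0698 → 4-byte form F3 80 9A 98 at offsets 7–10.
U+103431 → 4-byte form F4 83 90 B1 at offsets 11–14.
Offset 12 falls in char 5's range; it's byte 2 of F4 83 90 B1 = 0x83.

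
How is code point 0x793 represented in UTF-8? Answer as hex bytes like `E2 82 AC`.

U+0793 = 0x793 = 1939 decimal. In range U+0080–U+07FF → 2-byte form: 110xxxxx 10xxxxxx.
Binary (11 bits): 11110010011.
Split 5+6: 11110 | 010011.
Byte 1: 11011110 = 0xDE.
Byte 2: 10010011 = 0x93.

DE 93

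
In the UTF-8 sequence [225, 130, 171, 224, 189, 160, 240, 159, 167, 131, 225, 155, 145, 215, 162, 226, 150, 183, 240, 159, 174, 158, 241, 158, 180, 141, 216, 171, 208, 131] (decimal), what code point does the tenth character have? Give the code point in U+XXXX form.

U+0403

Offset 0: leading byte 0xE1 = 11100001 → 3-byte char #1 = E1 82 AB.
Offset 3: leading byte 0xE0 = 11100000 → 3-byte char #2 = E0 BD A0.
Offset 6: leading byte 0xF0 = 11110000 → 4-byte char #3 = F0 9F A7 83.
Offset 10: leading byte 0xE1 = 11100001 → 3-byte char #4 = E1 9B 91.
Offset 13: leading byte 0xD7 = 11010111 → 2-byte char #5 = D7 A2.
Offset 15: leading byte 0xE2 = 11100010 → 3-byte char #6 = E2 96 B7.
Offset 18: leading byte 0xF0 = 11110000 → 4-byte char #7 = F0 9F AE 9E.
Offset 22: leading byte 0xF1 = 11110001 → 4-byte char #8 = F1 9E B4 8D.
Offset 26: leading byte 0xD8 = 11011000 → 2-byte char #9 = D8 AB.
Offset 28: leading byte 0xD0 = 11010000 → 2-byte char #10 = D0 83.
Leading byte 0xD0 = 11010000 matches 110xxxxx → 2-byte sequence.
Byte 1: 0xD0 = 11010000, payload 10000 (5 bits).
Byte 2: 0x83 = 10000011 (10xxxxxx ✓), payload 000011.
Concatenate: 10000000011 = 0x403 (11 bits → U+0403).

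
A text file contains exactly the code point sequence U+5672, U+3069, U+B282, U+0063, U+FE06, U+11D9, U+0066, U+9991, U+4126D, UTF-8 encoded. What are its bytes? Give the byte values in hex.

U+5672: 3-byte form → E5 99 B2.
U+3069: 3-byte form → E3 81 A9.
U+B282: 3-byte form → EB 8A 82.
U+0063: 1-byte form → 63.
U+FE06: 3-byte form → EF B8 86.
U+11D9: 3-byte form → E1 87 99.
U+0066: 1-byte form → 66.
U+9991: 3-byte form → E9 A6 91.
U+4126D: 4-byte form → F1 81 89 AD.
Concatenated (24 bytes): E5 99 B2 E3 81 A9 EB 8A 82 63 EF B8 86 E1 87 99 66 E9 A6 91 F1 81 89 AD.

E5 99 B2 E3 81 A9 EB 8A 82 63 EF B8 86 E1 87 99 66 E9 A6 91 F1 81 89 AD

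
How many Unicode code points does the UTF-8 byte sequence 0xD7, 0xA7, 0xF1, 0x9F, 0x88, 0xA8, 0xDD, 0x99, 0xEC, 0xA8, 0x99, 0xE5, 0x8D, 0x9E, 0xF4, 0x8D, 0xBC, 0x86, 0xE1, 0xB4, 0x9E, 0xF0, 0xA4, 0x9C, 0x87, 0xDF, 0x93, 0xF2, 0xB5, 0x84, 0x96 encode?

Byte at offset 0: 0xD7 = 11010111 → 2-byte char (#1). Advance 2.
Byte at offset 2: 0xF1 = 11110001 → 4-byte char (#2). Advance 4.
Byte at offset 6: 0xDD = 11011101 → 2-byte char (#3). Advance 2.
Byte at offset 8: 0xEC = 11101100 → 3-byte char (#4). Advance 3.
Byte at offset 11: 0xE5 = 11100101 → 3-byte char (#5). Advance 3.
Byte at offset 14: 0xF4 = 11110100 → 4-byte char (#6). Advance 4.
Byte at offset 18: 0xE1 = 11100001 → 3-byte char (#7). Advance 3.
Byte at offset 21: 0xF0 = 11110000 → 4-byte char (#8). Advance 4.
Byte at offset 25: 0xDF = 11011111 → 2-byte char (#9). Advance 2.
Byte at offset 27: 0xF2 = 11110010 → 4-byte char (#10). Advance 4.
Reached end at offset 31 after 10 code points.

10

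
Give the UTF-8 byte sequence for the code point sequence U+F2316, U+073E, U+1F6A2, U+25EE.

U+F2316: 4-byte form → F3 B2 8C 96.
U+073E: 2-byte form → DC BE.
U+1F6A2: 4-byte form → F0 9F 9A A2.
U+25EE: 3-byte form → E2 97 AE.
Concatenated (13 bytes): F3 B2 8C 96 DC BE F0 9F 9A A2 E2 97 AE.

F3 B2 8C 96 DC BE F0 9F 9A A2 E2 97 AE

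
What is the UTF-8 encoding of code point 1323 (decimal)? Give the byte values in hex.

U+052B = 0x52B = 1323 decimal. In range U+0080–U+07FF → 2-byte form: 110xxxxx 10xxxxxx.
Binary (11 bits): 10100101011.
Split 5+6: 10100 | 101011.
Byte 1: 11010100 = 0xD4.
Byte 2: 10101011 = 0xAB.

D4 AB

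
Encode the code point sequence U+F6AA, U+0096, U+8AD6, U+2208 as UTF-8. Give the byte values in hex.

U+F6AA: 3-byte form → EF 9A AA.
U+0096: 2-byte form → C2 96.
U+8AD6: 3-byte form → E8 AB 96.
U+2208: 3-byte form → E2 88 88.
Concatenated (11 bytes): EF 9A AA C2 96 E8 AB 96 E2 88 88.

EF 9A AA C2 96 E8 AB 96 E2 88 88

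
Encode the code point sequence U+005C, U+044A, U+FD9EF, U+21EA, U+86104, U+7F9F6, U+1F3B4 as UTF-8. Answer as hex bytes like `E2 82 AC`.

U+005C: 1-byte form → 5C.
U+044A: 2-byte form → D1 8A.
U+FD9EF: 4-byte form → F3 BD A7 AF.
U+21EA: 3-byte form → E2 87 AA.
U+86104: 4-byte form → F2 86 84 84.
U+7F9F6: 4-byte form → F1 BF A7 B6.
U+1F3B4: 4-byte form → F0 9F 8E B4.
Concatenated (22 bytes): 5C D1 8A F3 BD A7 AF E2 87 AA F2 86 84 84 F1 BF A7 B6 F0 9F 8E B4.

5C D1 8A F3 BD A7 AF E2 87 AA F2 86 84 84 F1 BF A7 B6 F0 9F 8E B4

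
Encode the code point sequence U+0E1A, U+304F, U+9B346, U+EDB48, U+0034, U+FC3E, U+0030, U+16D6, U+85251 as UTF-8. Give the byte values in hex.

E0 B8 9A E3 81 8F F2 9B 8D 86 F3 AD AD 88 34 EF B0 BE 30 E1 9B 96 F2 85 89 91

U+0E1A: 3-byte form → E0 B8 9A.
U+304F: 3-byte form → E3 81 8F.
U+9B346: 4-byte form → F2 9B 8D 86.
U+EDB48: 4-byte form → F3 AD AD 88.
U+0034: 1-byte form → 34.
U+FC3E: 3-byte form → EF B0 BE.
U+0030: 1-byte form → 30.
U+16D6: 3-byte form → E1 9B 96.
U+85251: 4-byte form → F2 85 89 91.
Concatenated (26 bytes): E0 B8 9A E3 81 8F F2 9B 8D 86 F3 AD AD 88 34 EF B0 BE 30 E1 9B 96 F2 85 89 91.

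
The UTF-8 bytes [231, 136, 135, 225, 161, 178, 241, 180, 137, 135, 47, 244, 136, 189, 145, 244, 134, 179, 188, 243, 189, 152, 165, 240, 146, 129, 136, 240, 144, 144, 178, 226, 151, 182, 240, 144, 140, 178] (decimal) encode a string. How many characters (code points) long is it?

11

Byte at offset 0: 0xE7 = 11100111 → 3-byte char (#1). Advance 3.
Byte at offset 3: 0xE1 = 11100001 → 3-byte char (#2). Advance 3.
Byte at offset 6: 0xF1 = 11110001 → 4-byte char (#3). Advance 4.
Byte at offset 10: 0x2F = 00101111 → 1-byte char (#4). Advance 1.
Byte at offset 11: 0xF4 = 11110100 → 4-byte char (#5). Advance 4.
Byte at offset 15: 0xF4 = 11110100 → 4-byte char (#6). Advance 4.
Byte at offset 19: 0xF3 = 11110011 → 4-byte char (#7). Advance 4.
Byte at offset 23: 0xF0 = 11110000 → 4-byte char (#8). Advance 4.
Byte at offset 27: 0xF0 = 11110000 → 4-byte char (#9). Advance 4.
Byte at offset 31: 0xE2 = 11100010 → 3-byte char (#10). Advance 3.
Byte at offset 34: 0xF0 = 11110000 → 4-byte char (#11). Advance 4.
Reached end at offset 38 after 11 code points.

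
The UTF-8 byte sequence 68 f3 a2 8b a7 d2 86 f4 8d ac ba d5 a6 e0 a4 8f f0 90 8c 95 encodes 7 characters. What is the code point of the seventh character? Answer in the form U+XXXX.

Offset 0: leading byte 0x68 = 01101000 → 1-byte char #1 = 68.
Offset 1: leading byte 0xF3 = 11110011 → 4-byte char #2 = F3 A2 8B A7.
Offset 5: leading byte 0xD2 = 11010010 → 2-byte char #3 = D2 86.
Offset 7: leading byte 0xF4 = 11110100 → 4-byte char #4 = F4 8D AC BA.
Offset 11: leading byte 0xD5 = 11010101 → 2-byte char #5 = D5 A6.
Offset 13: leading byte 0xE0 = 11100000 → 3-byte char #6 = E0 A4 8F.
Offset 16: leading byte 0xF0 = 11110000 → 4-byte char #7 = F0 90 8C 95.
Leading byte 0xF0 = 11110000 matches 11110xxx → 4-byte sequence.
Byte 1: 0xF0 = 11110000, payload 000 (3 bits).
Byte 2: 0x90 = 10010000 (10xxxxxx ✓), payload 010000.
Byte 3: 0x8C = 10001100 (10xxxxxx ✓), payload 001100.
Byte 4: 0x95 = 10010101 (10xxxxxx ✓), payload 010101.
Concatenate: 000010000001100010101 = 0x10315 (21 bits → U+10315).

U+10315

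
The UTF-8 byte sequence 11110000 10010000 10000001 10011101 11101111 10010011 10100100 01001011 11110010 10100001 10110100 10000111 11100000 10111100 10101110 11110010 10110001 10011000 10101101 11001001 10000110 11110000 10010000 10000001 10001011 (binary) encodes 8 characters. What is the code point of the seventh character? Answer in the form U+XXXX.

U+0246

Offset 0: leading byte 0xF0 = 11110000 → 4-byte char #1 = F0 90 81 9D.
Offset 4: leading byte 0xEF = 11101111 → 3-byte char #2 = EF 93 A4.
Offset 7: leading byte 0x4B = 01001011 → 1-byte char #3 = 4B.
Offset 8: leading byte 0xF2 = 11110010 → 4-byte char #4 = F2 A1 B4 87.
Offset 12: leading byte 0xE0 = 11100000 → 3-byte char #5 = E0 BC AE.
Offset 15: leading byte 0xF2 = 11110010 → 4-byte char #6 = F2 B1 98 AD.
Offset 19: leading byte 0xC9 = 11001001 → 2-byte char #7 = C9 86.
Leading byte 0xC9 = 11001001 matches 110xxxxx → 2-byte sequence.
Byte 1: 0xC9 = 11001001, payload 01001 (5 bits).
Byte 2: 0x86 = 10000110 (10xxxxxx ✓), payload 000110.
Concatenate: 01001000110 = 0x246 (11 bits → U+0246).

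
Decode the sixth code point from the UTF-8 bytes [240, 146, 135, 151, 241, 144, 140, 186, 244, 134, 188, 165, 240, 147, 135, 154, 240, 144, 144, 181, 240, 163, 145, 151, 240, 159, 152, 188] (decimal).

U+23457

Offset 0: leading byte 0xF0 = 11110000 → 4-byte char #1 = F0 92 87 97.
Offset 4: leading byte 0xF1 = 11110001 → 4-byte char #2 = F1 90 8C BA.
Offset 8: leading byte 0xF4 = 11110100 → 4-byte char #3 = F4 86 BC A5.
Offset 12: leading byte 0xF0 = 11110000 → 4-byte char #4 = F0 93 87 9A.
Offset 16: leading byte 0xF0 = 11110000 → 4-byte char #5 = F0 90 90 B5.
Offset 20: leading byte 0xF0 = 11110000 → 4-byte char #6 = F0 A3 91 97.
Leading byte 0xF0 = 11110000 matches 11110xxx → 4-byte sequence.
Byte 1: 0xF0 = 11110000, payload 000 (3 bits).
Byte 2: 0xA3 = 10100011 (10xxxxxx ✓), payload 100011.
Byte 3: 0x91 = 10010001 (10xxxxxx ✓), payload 010001.
Byte 4: 0x97 = 10010111 (10xxxxxx ✓), payload 010111.
Concatenate: 000100011010001010111 = 0x23457 (21 bits → U+23457).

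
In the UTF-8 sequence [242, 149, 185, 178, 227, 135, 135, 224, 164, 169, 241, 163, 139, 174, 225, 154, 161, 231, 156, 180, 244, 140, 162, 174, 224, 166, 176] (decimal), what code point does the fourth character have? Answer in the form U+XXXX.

U+632EE

Offset 0: leading byte 0xF2 = 11110010 → 4-byte char #1 = F2 95 B9 B2.
Offset 4: leading byte 0xE3 = 11100011 → 3-byte char #2 = E3 87 87.
Offset 7: leading byte 0xE0 = 11100000 → 3-byte char #3 = E0 A4 A9.
Offset 10: leading byte 0xF1 = 11110001 → 4-byte char #4 = F1 A3 8B AE.
Leading byte 0xF1 = 11110001 matches 11110xxx → 4-byte sequence.
Byte 1: 0xF1 = 11110001, payload 001 (3 bits).
Byte 2: 0xA3 = 10100011 (10xxxxxx ✓), payload 100011.
Byte 3: 0x8B = 10001011 (10xxxxxx ✓), payload 001011.
Byte 4: 0xAE = 10101110 (10xxxxxx ✓), payload 101110.
Concatenate: 001100011001011101110 = 0x632EE (21 bits → U+632EE).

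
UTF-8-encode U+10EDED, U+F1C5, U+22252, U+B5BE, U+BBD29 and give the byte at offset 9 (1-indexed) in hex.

1-indexed offset 9 is 0-indexed offset 8.
U+10EDED → 4-byte form F4 8E B7 AD at offsets 0–3.
U+F1C5 → 3-byte form EF 87 85 at offsets 4–6.
U+22252 → 4-byte form F0 A2 89 92 at offsets 7–10.
Offset 8 falls in char 3's range; it's byte 2 of F0 A2 89 92 = 0xA2.

0xA2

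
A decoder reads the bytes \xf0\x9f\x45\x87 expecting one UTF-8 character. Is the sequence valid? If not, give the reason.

Leading byte 0xF0 = 11110000 → 4-byte form.
Byte 3 is 0x45 = 01000101, which is not 10xxxxxx — expected a continuation byte.

invalid (non-continuation byte where continuation expected)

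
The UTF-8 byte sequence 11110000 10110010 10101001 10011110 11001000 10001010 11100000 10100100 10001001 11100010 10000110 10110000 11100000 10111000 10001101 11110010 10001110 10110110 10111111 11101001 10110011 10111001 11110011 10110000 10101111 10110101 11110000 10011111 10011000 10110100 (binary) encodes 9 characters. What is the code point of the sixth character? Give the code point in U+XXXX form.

Offset 0: leading byte 0xF0 = 11110000 → 4-byte char #1 = F0 B2 A9 9E.
Offset 4: leading byte 0xC8 = 11001000 → 2-byte char #2 = C8 8A.
Offset 6: leading byte 0xE0 = 11100000 → 3-byte char #3 = E0 A4 89.
Offset 9: leading byte 0xE2 = 11100010 → 3-byte char #4 = E2 86 B0.
Offset 12: leading byte 0xE0 = 11100000 → 3-byte char #5 = E0 B8 8D.
Offset 15: leading byte 0xF2 = 11110010 → 4-byte char #6 = F2 8E B6 BF.
Leading byte 0xF2 = 11110010 matches 11110xxx → 4-byte sequence.
Byte 1: 0xF2 = 11110010, payload 010 (3 bits).
Byte 2: 0x8E = 10001110 (10xxxxxx ✓), payload 001110.
Byte 3: 0xB6 = 10110110 (10xxxxxx ✓), payload 110110.
Byte 4: 0xBF = 10111111 (10xxxxxx ✓), payload 111111.
Concatenate: 010001110110110111111 = 0x8EDBF (21 bits → U+8EDBF).

U+8EDBF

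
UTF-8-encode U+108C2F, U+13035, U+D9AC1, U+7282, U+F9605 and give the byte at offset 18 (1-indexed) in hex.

1-indexed offset 18 is 0-indexed offset 17.
U+108C2F → 4-byte form F4 88 B0 AF at offsets 0–3.
U+13035 → 4-byte form F0 93 80 B5 at offsets 4–7.
U+D9AC1 → 4-byte form F3 99 AB 81 at offsets 8–11.
U+7282 → 3-byte form E7 8A 82 at offsets 12–14.
U+F9605 → 4-byte form F3 B9 98 85 at offsets 15–18.
Offset 17 falls in char 5's range; it's byte 3 of F3 B9 98 85 = 0x98.

0x98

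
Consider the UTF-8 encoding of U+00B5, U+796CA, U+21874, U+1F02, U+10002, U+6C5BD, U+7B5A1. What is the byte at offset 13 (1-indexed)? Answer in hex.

0x82

1-indexed offset 13 is 0-indexed offset 12.
U+00B5 → 2-byte form C2 B5 at offsets 0–1.
U+796CA → 4-byte form F1 B9 9B 8A at offsets 2–5.
U+21874 → 4-byte form F0 A1 A1 B4 at offsets 6–9.
U+1F02 → 3-byte form E1 BC 82 at offsets 10–12.
Offset 12 falls in char 4's range; it's byte 3 of E1 BC 82 = 0x82.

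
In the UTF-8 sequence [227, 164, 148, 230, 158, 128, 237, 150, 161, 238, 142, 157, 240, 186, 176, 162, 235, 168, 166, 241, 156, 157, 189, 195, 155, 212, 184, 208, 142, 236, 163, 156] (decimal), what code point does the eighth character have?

Offset 0: leading byte 0xE3 = 11100011 → 3-byte char #1 = E3 A4 94.
Offset 3: leading byte 0xE6 = 11100110 → 3-byte char #2 = E6 9E 80.
Offset 6: leading byte 0xED = 11101101 → 3-byte char #3 = ED 96 A1.
Offset 9: leading byte 0xEE = 11101110 → 3-byte char #4 = EE 8E 9D.
Offset 12: leading byte 0xF0 = 11110000 → 4-byte char #5 = F0 BA B0 A2.
Offset 16: leading byte 0xEB = 11101011 → 3-byte char #6 = EB A8 A6.
Offset 19: leading byte 0xF1 = 11110001 → 4-byte char #7 = F1 9C 9D BD.
Offset 23: leading byte 0xC3 = 11000011 → 2-byte char #8 = C3 9B.
Leading byte 0xC3 = 11000011 matches 110xxxxx → 2-byte sequence.
Byte 1: 0xC3 = 11000011, payload 00011 (5 bits).
Byte 2: 0x9B = 10011011 (10xxxxxx ✓), payload 011011.
Concatenate: 00011011011 = 0xDB (11 bits → U+00DB).

U+00DB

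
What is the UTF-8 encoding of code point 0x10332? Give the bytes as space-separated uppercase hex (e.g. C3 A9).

F0 90 8C B2

U+10332 = 0x10332 = 66354 decimal. In range U+10000–U+10FFFF → 4-byte form: 11110xxx 10xxxxxx 10xxxxxx 10xxxxxx.
Binary (21 bits): 000010000001100110010.
Split 3+6+6+6: 000 | 010000 | 001100 | 110010.
Byte 1: 11110000 = 0xF0.
Byte 2: 10010000 = 0x90.
Byte 3: 10001100 = 0x8C.
Byte 4: 10110010 = 0xB2.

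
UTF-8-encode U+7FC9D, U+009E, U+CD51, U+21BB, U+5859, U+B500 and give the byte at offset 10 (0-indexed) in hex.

U+7FC9D → 4-byte form F1 BF B2 9D at offsets 0–3.
U+009E → 2-byte form C2 9E at offsets 4–5.
U+CD51 → 3-byte form EC B5 91 at offsets 6–8.
U+21BB → 3-byte form E2 86 BB at offsets 9–11.
Offset 10 falls in char 4's range; it's byte 2 of E2 86 BB = 0x86.

0x86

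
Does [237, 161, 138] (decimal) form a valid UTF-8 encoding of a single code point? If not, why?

invalid (encodes a surrogate (U+D800–U+DFFF))

Structurally a 3-byte sequence; payload = 0xD84A.
But 0xD84A is in U+D800–U+DFFF, the surrogate range. Surrogates are not Unicode scalar values and are forbidden in UTF-8.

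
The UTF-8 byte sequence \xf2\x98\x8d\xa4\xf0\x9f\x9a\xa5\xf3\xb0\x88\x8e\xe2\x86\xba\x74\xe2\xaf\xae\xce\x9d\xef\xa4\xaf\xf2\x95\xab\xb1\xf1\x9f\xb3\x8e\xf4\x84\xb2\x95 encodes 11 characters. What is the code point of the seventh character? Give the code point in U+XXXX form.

U+039D

Offset 0: leading byte 0xF2 = 11110010 → 4-byte char #1 = F2 98 8D A4.
Offset 4: leading byte 0xF0 = 11110000 → 4-byte char #2 = F0 9F 9A A5.
Offset 8: leading byte 0xF3 = 11110011 → 4-byte char #3 = F3 B0 88 8E.
Offset 12: leading byte 0xE2 = 11100010 → 3-byte char #4 = E2 86 BA.
Offset 15: leading byte 0x74 = 01110100 → 1-byte char #5 = 74.
Offset 16: leading byte 0xE2 = 11100010 → 3-byte char #6 = E2 AF AE.
Offset 19: leading byte 0xCE = 11001110 → 2-byte char #7 = CE 9D.
Leading byte 0xCE = 11001110 matches 110xxxxx → 2-byte sequence.
Byte 1: 0xCE = 11001110, payload 01110 (5 bits).
Byte 2: 0x9D = 10011101 (10xxxxxx ✓), payload 011101.
Concatenate: 01110011101 = 0x39D (11 bits → U+039D).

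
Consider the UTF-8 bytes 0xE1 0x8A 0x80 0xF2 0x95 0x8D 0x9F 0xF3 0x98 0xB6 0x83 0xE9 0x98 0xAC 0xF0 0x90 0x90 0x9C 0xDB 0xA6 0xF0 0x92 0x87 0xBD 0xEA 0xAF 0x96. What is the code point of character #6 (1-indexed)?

U+06E6

Offset 0: leading byte 0xE1 = 11100001 → 3-byte char #1 = E1 8A 80.
Offset 3: leading byte 0xF2 = 11110010 → 4-byte char #2 = F2 95 8D 9F.
Offset 7: leading byte 0xF3 = 11110011 → 4-byte char #3 = F3 98 B6 83.
Offset 11: leading byte 0xE9 = 11101001 → 3-byte char #4 = E9 98 AC.
Offset 14: leading byte 0xF0 = 11110000 → 4-byte char #5 = F0 90 90 9C.
Offset 18: leading byte 0xDB = 11011011 → 2-byte char #6 = DB A6.
Leading byte 0xDB = 11011011 matches 110xxxxx → 2-byte sequence.
Byte 1: 0xDB = 11011011, payload 11011 (5 bits).
Byte 2: 0xA6 = 10100110 (10xxxxxx ✓), payload 100110.
Concatenate: 11011100110 = 0x6E6 (11 bits → U+06E6).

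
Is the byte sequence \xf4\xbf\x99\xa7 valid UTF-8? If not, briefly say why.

Leading byte 0xF4 = 11110100 → 4-byte form.
Payload = 0x13F667, which exceeds U+10FFFF, the maximum Unicode code point. (Leading bytes F5–FF, or F4 followed by ≥ 0x90, are invalid.)

invalid (encodes a value above U+10FFFF)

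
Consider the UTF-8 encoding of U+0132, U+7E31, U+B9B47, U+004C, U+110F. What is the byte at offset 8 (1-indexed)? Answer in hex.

1-indexed offset 8 is 0-indexed offset 7.
U+0132 → 2-byte form C4 B2 at offsets 0–1.
U+7E31 → 3-byte form E7 B8 B1 at offsets 2–4.
U+B9B47 → 4-byte form F2 B9 AD 87 at offsets 5–8.
Offset 7 falls in char 3's range; it's byte 3 of F2 B9 AD 87 = 0xAD.

0xAD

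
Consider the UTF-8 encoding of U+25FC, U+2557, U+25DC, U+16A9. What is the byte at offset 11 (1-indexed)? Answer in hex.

0x9A

1-indexed offset 11 is 0-indexed offset 10.
U+25FC → 3-byte form E2 97 BC at offsets 0–2.
U+2557 → 3-byte form E2 95 97 at offsets 3–5.
U+25DC → 3-byte form E2 97 9C at offsets 6–8.
U+16A9 → 3-byte form E1 9A A9 at offsets 9–11.
Offset 10 falls in char 4's range; it's byte 2 of E1 9A A9 = 0x9A.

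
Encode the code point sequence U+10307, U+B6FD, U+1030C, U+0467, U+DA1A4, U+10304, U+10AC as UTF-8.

F0 90 8C 87 EB 9B BD F0 90 8C 8C D1 A7 F3 9A 86 A4 F0 90 8C 84 E1 82 AC

U+10307: 4-byte form → F0 90 8C 87.
U+B6FD: 3-byte form → EB 9B BD.
U+1030C: 4-byte form → F0 90 8C 8C.
U+0467: 2-byte form → D1 A7.
U+DA1A4: 4-byte form → F3 9A 86 A4.
U+10304: 4-byte form → F0 90 8C 84.
U+10AC: 3-byte form → E1 82 AC.
Concatenated (24 bytes): F0 90 8C 87 EB 9B BD F0 90 8C 8C D1 A7 F3 9A 86 A4 F0 90 8C 84 E1 82 AC.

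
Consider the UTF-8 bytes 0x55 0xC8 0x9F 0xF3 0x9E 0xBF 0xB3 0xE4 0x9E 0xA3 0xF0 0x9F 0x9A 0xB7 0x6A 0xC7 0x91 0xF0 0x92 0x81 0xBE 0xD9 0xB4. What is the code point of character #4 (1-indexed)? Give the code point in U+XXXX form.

U+47A3

Offset 0: leading byte 0x55 = 01010101 → 1-byte char #1 = 55.
Offset 1: leading byte 0xC8 = 11001000 → 2-byte char #2 = C8 9F.
Offset 3: leading byte 0xF3 = 11110011 → 4-byte char #3 = F3 9E BF B3.
Offset 7: leading byte 0xE4 = 11100100 → 3-byte char #4 = E4 9E A3.
Leading byte 0xE4 = 11100100 matches 1110xxxx → 3-byte sequence.
Byte 1: 0xE4 = 11100100, payload 0100 (4 bits).
Byte 2: 0x9E = 10011110 (10xxxxxx ✓), payload 011110.
Byte 3: 0xA3 = 10100011 (10xxxxxx ✓), payload 100011.
Concatenate: 0100011110100011 = 0x47A3 (16 bits → U+47A3).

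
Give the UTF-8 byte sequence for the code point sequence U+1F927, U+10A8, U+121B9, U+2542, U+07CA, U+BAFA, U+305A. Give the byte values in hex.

F0 9F A4 A7 E1 82 A8 F0 92 86 B9 E2 95 82 DF 8A EB AB BA E3 81 9A

U+1F927: 4-byte form → F0 9F A4 A7.
U+10A8: 3-byte form → E1 82 A8.
U+121B9: 4-byte form → F0 92 86 B9.
U+2542: 3-byte form → E2 95 82.
U+07CA: 2-byte form → DF 8A.
U+BAFA: 3-byte form → EB AB BA.
U+305A: 3-byte form → E3 81 9A.
Concatenated (22 bytes): F0 9F A4 A7 E1 82 A8 F0 92 86 B9 E2 95 82 DF 8A EB AB BA E3 81 9A.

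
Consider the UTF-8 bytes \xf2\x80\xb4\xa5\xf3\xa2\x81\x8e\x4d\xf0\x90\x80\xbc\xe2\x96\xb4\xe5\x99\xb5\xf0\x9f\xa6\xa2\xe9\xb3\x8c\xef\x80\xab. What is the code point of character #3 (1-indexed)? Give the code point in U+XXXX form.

U+004D

Offset 0: leading byte 0xF2 = 11110010 → 4-byte char #1 = F2 80 B4 A5.
Offset 4: leading byte 0xF3 = 11110011 → 4-byte char #2 = F3 A2 81 8E.
Offset 8: leading byte 0x4D = 01001101 → 1-byte char #3 = 4D.
Leading byte 0x4D = 01001101 matches 0xxxxxxx → 1-byte sequence.
Byte 1: 0x4D = 01001101, payload 1001101 (7 bits).
Concatenate: 1001101 = 0x4D (7 bits → U+004D).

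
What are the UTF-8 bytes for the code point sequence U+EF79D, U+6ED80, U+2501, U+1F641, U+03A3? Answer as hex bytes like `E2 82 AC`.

U+EF79D: 4-byte form → F3 AF 9E 9D.
U+6ED80: 4-byte form → F1 AE B6 80.
U+2501: 3-byte form → E2 94 81.
U+1F641: 4-byte form → F0 9F 99 81.
U+03A3: 2-byte form → CE A3.
Concatenated (17 bytes): F3 AF 9E 9D F1 AE B6 80 E2 94 81 F0 9F 99 81 CE A3.

F3 AF 9E 9D F1 AE B6 80 E2 94 81 F0 9F 99 81 CE A3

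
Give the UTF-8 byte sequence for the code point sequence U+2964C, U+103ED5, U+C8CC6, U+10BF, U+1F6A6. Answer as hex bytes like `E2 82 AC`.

F0 A9 99 8C F4 83 BB 95 F3 88 B3 86 E1 82 BF F0 9F 9A A6

U+2964C: 4-byte form → F0 A9 99 8C.
U+103ED5: 4-byte form → F4 83 BB 95.
U+C8CC6: 4-byte form → F3 88 B3 86.
U+10BF: 3-byte form → E1 82 BF.
U+1F6A6: 4-byte form → F0 9F 9A A6.
Concatenated (19 bytes): F0 A9 99 8C F4 83 BB 95 F3 88 B3 86 E1 82 BF F0 9F 9A A6.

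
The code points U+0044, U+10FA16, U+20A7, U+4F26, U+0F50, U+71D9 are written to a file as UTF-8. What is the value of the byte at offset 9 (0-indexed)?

0xBC

U+0044 → 1-byte form 44 at offsets 0–0.
U+10FA16 → 4-byte form F4 8F A8 96 at offsets 1–4.
U+20A7 → 3-byte form E2 82 A7 at offsets 5–7.
U+4F26 → 3-byte form E4 BC A6 at offsets 8–10.
Offset 9 falls in char 4's range; it's byte 2 of E4 BC A6 = 0xBC.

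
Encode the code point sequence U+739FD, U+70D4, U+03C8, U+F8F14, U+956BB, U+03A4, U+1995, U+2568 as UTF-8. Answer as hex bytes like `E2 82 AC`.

U+739FD: 4-byte form → F1 B3 A7 BD.
U+70D4: 3-byte form → E7 83 94.
U+03C8: 2-byte form → CF 88.
U+F8F14: 4-byte form → F3 B8 BC 94.
U+956BB: 4-byte form → F2 95 9A BB.
U+03A4: 2-byte form → CE A4.
U+1995: 3-byte form → E1 A6 95.
U+2568: 3-byte form → E2 95 A8.
Concatenated (25 bytes): F1 B3 A7 BD E7 83 94 CF 88 F3 B8 BC 94 F2 95 9A BB CE A4 E1 A6 95 E2 95 A8.

F1 B3 A7 BD E7 83 94 CF 88 F3 B8 BC 94 F2 95 9A BB CE A4 E1 A6 95 E2 95 A8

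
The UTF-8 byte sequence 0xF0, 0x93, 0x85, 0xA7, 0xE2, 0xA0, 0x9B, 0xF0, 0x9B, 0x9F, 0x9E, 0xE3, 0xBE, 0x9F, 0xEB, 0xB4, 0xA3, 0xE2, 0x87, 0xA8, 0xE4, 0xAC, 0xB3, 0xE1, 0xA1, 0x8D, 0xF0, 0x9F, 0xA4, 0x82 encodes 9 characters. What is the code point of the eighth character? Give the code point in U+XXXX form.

Offset 0: leading byte 0xF0 = 11110000 → 4-byte char #1 = F0 93 85 A7.
Offset 4: leading byte 0xE2 = 11100010 → 3-byte char #2 = E2 A0 9B.
Offset 7: leading byte 0xF0 = 11110000 → 4-byte char #3 = F0 9B 9F 9E.
Offset 11: leading byte 0xE3 = 11100011 → 3-byte char #4 = E3 BE 9F.
Offset 14: leading byte 0xEB = 11101011 → 3-byte char #5 = EB B4 A3.
Offset 17: leading byte 0xE2 = 11100010 → 3-byte char #6 = E2 87 A8.
Offset 20: leading byte 0xE4 = 11100100 → 3-byte char #7 = E4 AC B3.
Offset 23: leading byte 0xE1 = 11100001 → 3-byte char #8 = E1 A1 8D.
Leading byte 0xE1 = 11100001 matches 1110xxxx → 3-byte sequence.
Byte 1: 0xE1 = 11100001, payload 0001 (4 bits).
Byte 2: 0xA1 = 10100001 (10xxxxxx ✓), payload 100001.
Byte 3: 0x8D = 10001101 (10xxxxxx ✓), payload 001101.
Concatenate: 0001100001001101 = 0x184D (16 bits → U+184D).

U+184D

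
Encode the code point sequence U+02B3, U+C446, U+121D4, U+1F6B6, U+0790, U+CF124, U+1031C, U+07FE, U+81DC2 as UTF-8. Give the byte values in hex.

U+02B3: 2-byte form → CA B3.
U+C446: 3-byte form → EC 91 86.
U+121D4: 4-byte form → F0 92 87 94.
U+1F6B6: 4-byte form → F0 9F 9A B6.
U+0790: 2-byte form → DE 90.
U+CF124: 4-byte form → F3 8F 84 A4.
U+1031C: 4-byte form → F0 90 8C 9C.
U+07FE: 2-byte form → DF BE.
U+81DC2: 4-byte form → F2 81 B7 82.
Concatenated (29 bytes): CA B3 EC 91 86 F0 92 87 94 F0 9F 9A B6 DE 90 F3 8F 84 A4 F0 90 8C 9C DF BE F2 81 B7 82.

CA B3 EC 91 86 F0 92 87 94 F0 9F 9A B6 DE 90 F3 8F 84 A4 F0 90 8C 9C DF BE F2 81 B7 82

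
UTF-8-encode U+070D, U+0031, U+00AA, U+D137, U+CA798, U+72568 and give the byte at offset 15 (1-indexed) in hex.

0x95

1-indexed offset 15 is 0-indexed offset 14.
U+070D → 2-byte form DC 8D at offsets 0–1.
U+0031 → 1-byte form 31 at offsets 2–2.
U+00AA → 2-byte form C2 AA at offsets 3–4.
U+D137 → 3-byte form ED 84 B7 at offsets 5–7.
U+CA798 → 4-byte form F3 8A 9E 98 at offsets 8–11.
U+72568 → 4-byte form F1 B2 95 A8 at offsets 12–15.
Offset 14 falls in char 6's range; it's byte 3 of F1 B2 95 A8 = 0x95.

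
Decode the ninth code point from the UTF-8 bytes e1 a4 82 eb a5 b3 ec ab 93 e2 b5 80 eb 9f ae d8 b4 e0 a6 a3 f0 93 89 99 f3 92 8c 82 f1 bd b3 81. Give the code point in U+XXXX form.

U+D2302

Offset 0: leading byte 0xE1 = 11100001 → 3-byte char #1 = E1 A4 82.
Offset 3: leading byte 0xEB = 11101011 → 3-byte char #2 = EB A5 B3.
Offset 6: leading byte 0xEC = 11101100 → 3-byte char #3 = EC AB 93.
Offset 9: leading byte 0xE2 = 11100010 → 3-byte char #4 = E2 B5 80.
Offset 12: leading byte 0xEB = 11101011 → 3-byte char #5 = EB 9F AE.
Offset 15: leading byte 0xD8 = 11011000 → 2-byte char #6 = D8 B4.
Offset 17: leading byte 0xE0 = 11100000 → 3-byte char #7 = E0 A6 A3.
Offset 20: leading byte 0xF0 = 11110000 → 4-byte char #8 = F0 93 89 99.
Offset 24: leading byte 0xF3 = 11110011 → 4-byte char #9 = F3 92 8C 82.
Leading byte 0xF3 = 11110011 matches 11110xxx → 4-byte sequence.
Byte 1: 0xF3 = 11110011, payload 011 (3 bits).
Byte 2: 0x92 = 10010010 (10xxxxxx ✓), payload 010010.
Byte 3: 0x8C = 10001100 (10xxxxxx ✓), payload 001100.
Byte 4: 0x82 = 10000010 (10xxxxxx ✓), payload 000010.
Concatenate: 011010010001100000010 = 0xD2302 (21 bits → U+D2302).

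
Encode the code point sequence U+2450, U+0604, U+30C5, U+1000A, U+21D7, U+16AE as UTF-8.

U+2450: 3-byte form → E2 91 90.
U+0604: 2-byte form → D8 84.
U+30C5: 3-byte form → E3 83 85.
U+1000A: 4-byte form → F0 90 80 8A.
U+21D7: 3-byte form → E2 87 97.
U+16AE: 3-byte form → E1 9A AE.
Concatenated (18 bytes): E2 91 90 D8 84 E3 83 85 F0 90 80 8A E2 87 97 E1 9A AE.

E2 91 90 D8 84 E3 83 85 F0 90 80 8A E2 87 97 E1 9A AE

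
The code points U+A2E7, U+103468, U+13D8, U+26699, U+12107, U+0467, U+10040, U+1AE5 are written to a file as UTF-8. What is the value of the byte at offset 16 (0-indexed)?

0x84

U+A2E7 → 3-byte form EA 8B A7 at offsets 0–2.
U+103468 → 4-byte form F4 83 91 A8 at offsets 3–6.
U+13D8 → 3-byte form E1 8F 98 at offsets 7–9.
U+26699 → 4-byte form F0 A6 9A 99 at offsets 10–13.
U+12107 → 4-byte form F0 92 84 87 at offsets 14–17.
Offset 16 falls in char 5's range; it's byte 3 of F0 92 84 87 = 0x84.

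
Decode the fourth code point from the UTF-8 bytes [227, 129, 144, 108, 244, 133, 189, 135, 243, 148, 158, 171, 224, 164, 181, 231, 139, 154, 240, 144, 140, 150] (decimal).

U+D47AB

Offset 0: leading byte 0xE3 = 11100011 → 3-byte char #1 = E3 81 90.
Offset 3: leading byte 0x6C = 01101100 → 1-byte char #2 = 6C.
Offset 4: leading byte 0xF4 = 11110100 → 4-byte char #3 = F4 85 BD 87.
Offset 8: leading byte 0xF3 = 11110011 → 4-byte char #4 = F3 94 9E AB.
Leading byte 0xF3 = 11110011 matches 11110xxx → 4-byte sequence.
Byte 1: 0xF3 = 11110011, payload 011 (3 bits).
Byte 2: 0x94 = 10010100 (10xxxxxx ✓), payload 010100.
Byte 3: 0x9E = 10011110 (10xxxxxx ✓), payload 011110.
Byte 4: 0xAB = 10101011 (10xxxxxx ✓), payload 101011.
Concatenate: 011010100011110101011 = 0xD47AB (21 bits → U+D47AB).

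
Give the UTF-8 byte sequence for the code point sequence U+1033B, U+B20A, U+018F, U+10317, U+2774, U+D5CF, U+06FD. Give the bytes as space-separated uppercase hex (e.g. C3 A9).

F0 90 8C BB EB 88 8A C6 8F F0 90 8C 97 E2 9D B4 ED 97 8F DB BD

U+1033B: 4-byte form → F0 90 8C BB.
U+B20A: 3-byte form → EB 88 8A.
U+018F: 2-byte form → C6 8F.
U+10317: 4-byte form → F0 90 8C 97.
U+2774: 3-byte form → E2 9D B4.
U+D5CF: 3-byte form → ED 97 8F.
U+06FD: 2-byte form → DB BD.
Concatenated (21 bytes): F0 90 8C BB EB 88 8A C6 8F F0 90 8C 97 E2 9D B4 ED 97 8F DB BD.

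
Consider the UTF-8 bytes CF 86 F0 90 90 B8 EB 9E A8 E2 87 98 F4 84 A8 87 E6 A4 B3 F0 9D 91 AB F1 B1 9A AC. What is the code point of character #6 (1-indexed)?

U+6933

Offset 0: leading byte 0xCF = 11001111 → 2-byte char #1 = CF 86.
Offset 2: leading byte 0xF0 = 11110000 → 4-byte char #2 = F0 90 90 B8.
Offset 6: leading byte 0xEB = 11101011 → 3-byte char #3 = EB 9E A8.
Offset 9: leading byte 0xE2 = 11100010 → 3-byte char #4 = E2 87 98.
Offset 12: leading byte 0xF4 = 11110100 → 4-byte char #5 = F4 84 A8 87.
Offset 16: leading byte 0xE6 = 11100110 → 3-byte char #6 = E6 A4 B3.
Leading byte 0xE6 = 11100110 matches 1110xxxx → 3-byte sequence.
Byte 1: 0xE6 = 11100110, payload 0110 (4 bits).
Byte 2: 0xA4 = 10100100 (10xxxxxx ✓), payload 100100.
Byte 3: 0xB3 = 10110011 (10xxxxxx ✓), payload 110011.
Concatenate: 0110100100110011 = 0x6933 (16 bits → U+6933).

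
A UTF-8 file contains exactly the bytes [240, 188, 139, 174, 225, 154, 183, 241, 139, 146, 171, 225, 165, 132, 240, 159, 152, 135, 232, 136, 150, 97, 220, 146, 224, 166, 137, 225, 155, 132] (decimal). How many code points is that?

10

Byte at offset 0: 0xF0 = 11110000 → 4-byte char (#1). Advance 4.
Byte at offset 4: 0xE1 = 11100001 → 3-byte char (#2). Advance 3.
Byte at offset 7: 0xF1 = 11110001 → 4-byte char (#3). Advance 4.
Byte at offset 11: 0xE1 = 11100001 → 3-byte char (#4). Advance 3.
Byte at offset 14: 0xF0 = 11110000 → 4-byte char (#5). Advance 4.
Byte at offset 18: 0xE8 = 11101000 → 3-byte char (#6). Advance 3.
Byte at offset 21: 0x61 = 01100001 → 1-byte char (#7). Advance 1.
Byte at offset 22: 0xDC = 11011100 → 2-byte char (#8). Advance 2.
Byte at offset 24: 0xE0 = 11100000 → 3-byte char (#9). Advance 3.
Byte at offset 27: 0xE1 = 11100001 → 3-byte char (#10). Advance 3.
Reached end at offset 30 after 10 code points.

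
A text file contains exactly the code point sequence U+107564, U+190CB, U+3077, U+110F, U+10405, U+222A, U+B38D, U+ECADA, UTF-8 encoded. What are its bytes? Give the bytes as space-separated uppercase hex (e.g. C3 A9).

F4 87 95 A4 F0 99 83 8B E3 81 B7 E1 84 8F F0 90 90 85 E2 88 AA EB 8E 8D F3 AC AB 9A

U+107564: 4-byte form → F4 87 95 A4.
U+190CB: 4-byte form → F0 99 83 8B.
U+3077: 3-byte form → E3 81 B7.
U+110F: 3-byte form → E1 84 8F.
U+10405: 4-byte form → F0 90 90 85.
U+222A: 3-byte form → E2 88 AA.
U+B38D: 3-byte form → EB 8E 8D.
U+ECADA: 4-byte form → F3 AC AB 9A.
Concatenated (28 bytes): F4 87 95 A4 F0 99 83 8B E3 81 B7 E1 84 8F F0 90 90 85 E2 88 AA EB 8E 8D F3 AC AB 9A.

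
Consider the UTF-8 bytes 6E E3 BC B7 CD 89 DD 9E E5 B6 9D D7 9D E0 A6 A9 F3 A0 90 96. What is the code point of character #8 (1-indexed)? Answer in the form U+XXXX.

Offset 0: leading byte 0x6E = 01101110 → 1-byte char #1 = 6E.
Offset 1: leading byte 0xE3 = 11100011 → 3-byte char #2 = E3 BC B7.
Offset 4: leading byte 0xCD = 11001101 → 2-byte char #3 = CD 89.
Offset 6: leading byte 0xDD = 11011101 → 2-byte char #4 = DD 9E.
Offset 8: leading byte 0xE5 = 11100101 → 3-byte char #5 = E5 B6 9D.
Offset 11: leading byte 0xD7 = 11010111 → 2-byte char #6 = D7 9D.
Offset 13: leading byte 0xE0 = 11100000 → 3-byte char #7 = E0 A6 A9.
Offset 16: leading byte 0xF3 = 11110011 → 4-byte char #8 = F3 A0 90 96.
Leading byte 0xF3 = 11110011 matches 11110xxx → 4-byte sequence.
Byte 1: 0xF3 = 11110011, payload 011 (3 bits).
Byte 2: 0xA0 = 10100000 (10xxxxxx ✓), payload 100000.
Byte 3: 0x90 = 10010000 (10xxxxxx ✓), payload 010000.
Byte 4: 0x96 = 10010110 (10xxxxxx ✓), payload 010110.
Concatenate: 011100000010000010110 = 0xE0416 (21 bits → U+E0416).

U+E0416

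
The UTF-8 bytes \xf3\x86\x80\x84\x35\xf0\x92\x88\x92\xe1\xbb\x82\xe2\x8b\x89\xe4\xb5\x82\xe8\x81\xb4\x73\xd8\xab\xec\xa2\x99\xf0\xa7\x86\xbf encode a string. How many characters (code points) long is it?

Byte at offset 0: 0xF3 = 11110011 → 4-byte char (#1). Advance 4.
Byte at offset 4: 0x35 = 00110101 → 1-byte char (#2). Advance 1.
Byte at offset 5: 0xF0 = 11110000 → 4-byte char (#3). Advance 4.
Byte at offset 9: 0xE1 = 11100001 → 3-byte char (#4). Advance 3.
Byte at offset 12: 0xE2 = 11100010 → 3-byte char (#5). Advance 3.
Byte at offset 15: 0xE4 = 11100100 → 3-byte char (#6). Advance 3.
Byte at offset 18: 0xE8 = 11101000 → 3-byte char (#7). Advance 3.
Byte at offset 21: 0x73 = 01110011 → 1-byte char (#8). Advance 1.
Byte at offset 22: 0xD8 = 11011000 → 2-byte char (#9). Advance 2.
Byte at offset 24: 0xEC = 11101100 → 3-byte char (#10). Advance 3.
Byte at offset 27: 0xF0 = 11110000 → 4-byte char (#11). Advance 4.
Reached end at offset 31 after 11 code points.

11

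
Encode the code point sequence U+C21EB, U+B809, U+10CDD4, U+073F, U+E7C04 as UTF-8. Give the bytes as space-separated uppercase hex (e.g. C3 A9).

U+C21EB: 4-byte form → F3 82 87 AB.
U+B809: 3-byte form → EB A0 89.
U+10CDD4: 4-byte form → F4 8C B7 94.
U+073F: 2-byte form → DC BF.
U+E7C04: 4-byte form → F3 A7 B0 84.
Concatenated (17 bytes): F3 82 87 AB EB A0 89 F4 8C B7 94 DC BF F3 A7 B0 84.

F3 82 87 AB EB A0 89 F4 8C B7 94 DC BF F3 A7 B0 84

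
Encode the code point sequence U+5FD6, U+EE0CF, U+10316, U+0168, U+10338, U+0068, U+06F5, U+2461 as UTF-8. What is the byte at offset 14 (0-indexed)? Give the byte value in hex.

U+5FD6 → 3-byte form E5 BF 96 at offsets 0–2.
U+EE0CF → 4-byte form F3 AE 83 8F at offsets 3–6.
U+10316 → 4-byte form F0 90 8C 96 at offsets 7–10.
U+0168 → 2-byte form C5 A8 at offsets 11–12.
U+10338 → 4-byte form F0 90 8C B8 at offsets 13–16.
Offset 14 falls in char 5's range; it's byte 2 of F0 90 8C B8 = 0x90.

0x90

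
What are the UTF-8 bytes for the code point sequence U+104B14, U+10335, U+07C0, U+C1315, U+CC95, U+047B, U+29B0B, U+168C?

U+104B14: 4-byte form → F4 84 AC 94.
U+10335: 4-byte form → F0 90 8C B5.
U+07C0: 2-byte form → DF 80.
U+C1315: 4-byte form → F3 81 8C 95.
U+CC95: 3-byte form → EC B2 95.
U+047B: 2-byte form → D1 BB.
U+29B0B: 4-byte form → F0 A9 AC 8B.
U+168C: 3-byte form → E1 9A 8C.
Concatenated (26 bytes): F4 84 AC 94 F0 90 8C B5 DF 80 F3 81 8C 95 EC B2 95 D1 BB F0 A9 AC 8B E1 9A 8C.

F4 84 AC 94 F0 90 8C B5 DF 80 F3 81 8C 95 EC B2 95 D1 BB F0 A9 AC 8B E1 9A 8C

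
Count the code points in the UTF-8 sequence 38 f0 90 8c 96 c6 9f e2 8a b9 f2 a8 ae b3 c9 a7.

Byte at offset 0: 0x38 = 00111000 → 1-byte char (#1). Advance 1.
Byte at offset 1: 0xF0 = 11110000 → 4-byte char (#2). Advance 4.
Byte at offset 5: 0xC6 = 11000110 → 2-byte char (#3). Advance 2.
Byte at offset 7: 0xE2 = 11100010 → 3-byte char (#4). Advance 3.
Byte at offset 10: 0xF2 = 11110010 → 4-byte char (#5). Advance 4.
Byte at offset 14: 0xC9 = 11001001 → 2-byte char (#6). Advance 2.
Reached end at offset 16 after 6 code points.

6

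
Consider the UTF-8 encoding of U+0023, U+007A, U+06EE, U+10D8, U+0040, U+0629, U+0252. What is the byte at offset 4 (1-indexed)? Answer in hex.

1-indexed offset 4 is 0-indexed offset 3.
U+0023 → 1-byte form 23 at offsets 0–0.
U+007A → 1-byte form 7A at offsets 1–1.
U+06EE → 2-byte form DB AE at offsets 2–3.
Offset 3 falls in char 3's range; it's byte 2 of DB AE = 0xAE.

0xAE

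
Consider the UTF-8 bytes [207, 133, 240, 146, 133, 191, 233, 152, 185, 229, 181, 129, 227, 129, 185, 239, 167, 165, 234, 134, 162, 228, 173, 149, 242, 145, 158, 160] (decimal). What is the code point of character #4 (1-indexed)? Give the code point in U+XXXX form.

U+5D41

Offset 0: leading byte 0xCF = 11001111 → 2-byte char #1 = CF 85.
Offset 2: leading byte 0xF0 = 11110000 → 4-byte char #2 = F0 92 85 BF.
Offset 6: leading byte 0xE9 = 11101001 → 3-byte char #3 = E9 98 B9.
Offset 9: leading byte 0xE5 = 11100101 → 3-byte char #4 = E5 B5 81.
Leading byte 0xE5 = 11100101 matches 1110xxxx → 3-byte sequence.
Byte 1: 0xE5 = 11100101, payload 0101 (4 bits).
Byte 2: 0xB5 = 10110101 (10xxxxxx ✓), payload 110101.
Byte 3: 0x81 = 10000001 (10xxxxxx ✓), payload 000001.
Concatenate: 0101110101000001 = 0x5D41 (16 bits → U+5D41).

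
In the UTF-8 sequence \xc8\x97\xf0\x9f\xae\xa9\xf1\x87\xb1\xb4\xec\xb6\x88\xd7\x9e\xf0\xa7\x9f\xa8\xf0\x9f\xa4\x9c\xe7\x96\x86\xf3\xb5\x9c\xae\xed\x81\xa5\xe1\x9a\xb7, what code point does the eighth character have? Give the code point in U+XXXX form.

U+7586

Offset 0: leading byte 0xC8 = 11001000 → 2-byte char #1 = C8 97.
Offset 2: leading byte 0xF0 = 11110000 → 4-byte char #2 = F0 9F AE A9.
Offset 6: leading byte 0xF1 = 11110001 → 4-byte char #3 = F1 87 B1 B4.
Offset 10: leading byte 0xEC = 11101100 → 3-byte char #4 = EC B6 88.
Offset 13: leading byte 0xD7 = 11010111 → 2-byte char #5 = D7 9E.
Offset 15: leading byte 0xF0 = 11110000 → 4-byte char #6 = F0 A7 9F A8.
Offset 19: leading byte 0xF0 = 11110000 → 4-byte char #7 = F0 9F A4 9C.
Offset 23: leading byte 0xE7 = 11100111 → 3-byte char #8 = E7 96 86.
Leading byte 0xE7 = 11100111 matches 1110xxxx → 3-byte sequence.
Byte 1: 0xE7 = 11100111, payload 0111 (4 bits).
Byte 2: 0x96 = 10010110 (10xxxxxx ✓), payload 010110.
Byte 3: 0x86 = 10000110 (10xxxxxx ✓), payload 000110.
Concatenate: 0111010110000110 = 0x7586 (16 bits → U+7586).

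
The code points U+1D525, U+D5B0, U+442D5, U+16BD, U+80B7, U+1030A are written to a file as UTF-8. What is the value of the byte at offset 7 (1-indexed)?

0xB0

1-indexed offset 7 is 0-indexed offset 6.
U+1D525 → 4-byte form F0 9D 94 A5 at offsets 0–3.
U+D5B0 → 3-byte form ED 96 B0 at offsets 4–6.
Offset 6 falls in char 2's range; it's byte 3 of ED 96 B0 = 0xB0.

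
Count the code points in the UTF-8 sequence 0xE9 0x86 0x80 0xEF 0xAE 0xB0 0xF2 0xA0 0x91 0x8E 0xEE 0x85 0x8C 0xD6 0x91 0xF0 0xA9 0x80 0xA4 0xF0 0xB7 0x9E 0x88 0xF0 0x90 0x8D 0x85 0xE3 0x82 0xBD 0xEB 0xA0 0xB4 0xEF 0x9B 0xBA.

Byte at offset 0: 0xE9 = 11101001 → 3-byte char (#1). Advance 3.
Byte at offset 3: 0xEF = 11101111 → 3-byte char (#2). Advance 3.
Byte at offset 6: 0xF2 = 11110010 → 4-byte char (#3). Advance 4.
Byte at offset 10: 0xEE = 11101110 → 3-byte char (#4). Advance 3.
Byte at offset 13: 0xD6 = 11010110 → 2-byte char (#5). Advance 2.
Byte at offset 15: 0xF0 = 11110000 → 4-byte char (#6). Advance 4.
Byte at offset 19: 0xF0 = 11110000 → 4-byte char (#7). Advance 4.
Byte at offset 23: 0xF0 = 11110000 → 4-byte char (#8). Advance 4.
Byte at offset 27: 0xE3 = 11100011 → 3-byte char (#9). Advance 3.
Byte at offset 30: 0xEB = 11101011 → 3-byte char (#10). Advance 3.
Byte at offset 33: 0xEF = 11101111 → 3-byte char (#11). Advance 3.
Reached end at offset 36 after 11 code points.

11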